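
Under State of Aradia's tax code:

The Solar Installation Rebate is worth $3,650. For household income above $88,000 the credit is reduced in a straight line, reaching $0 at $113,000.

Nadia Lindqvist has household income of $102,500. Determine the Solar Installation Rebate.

$1,533

Solar Installation Rebate: $102,500 is $14,500 into a $25,000 phase-out range, leaving 10,500/25,000 of the credit: $3,650 × 10,500/25,000 = $1,533.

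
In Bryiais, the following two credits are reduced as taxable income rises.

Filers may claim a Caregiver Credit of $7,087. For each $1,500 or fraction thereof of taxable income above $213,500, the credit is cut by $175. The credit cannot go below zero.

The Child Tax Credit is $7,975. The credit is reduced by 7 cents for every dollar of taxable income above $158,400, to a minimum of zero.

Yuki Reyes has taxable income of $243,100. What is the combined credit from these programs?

Caregiver Credit: income exceeds $213,500 by $29,600, which is 20 full-or-partial $1,500 increments; reduction = 20 × $175 = $3,500, leaving $3,587.
Child Tax Credit: 7% of the $84,700 excess over $158,400 is $5,929; credit = $7,975 − $5,929 = $2,046.
Total: $3,587 + $2,046 = $5,633.

$5,633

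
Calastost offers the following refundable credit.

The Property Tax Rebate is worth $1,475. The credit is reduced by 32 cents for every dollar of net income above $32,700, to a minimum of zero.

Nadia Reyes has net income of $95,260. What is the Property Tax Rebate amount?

$0

Property Tax Rebate: 32% of the $62,560 excess over $32,700 is $20,019.20 ≥ base, so the credit is $0.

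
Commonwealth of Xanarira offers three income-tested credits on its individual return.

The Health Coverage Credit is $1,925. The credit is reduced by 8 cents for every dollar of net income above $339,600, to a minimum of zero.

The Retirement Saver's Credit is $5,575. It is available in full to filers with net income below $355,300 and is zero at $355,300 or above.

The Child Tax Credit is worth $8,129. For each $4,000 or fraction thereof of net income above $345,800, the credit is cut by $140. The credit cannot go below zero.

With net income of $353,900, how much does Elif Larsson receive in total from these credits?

$14,065

Health Coverage Credit: 8% of the $14,300 excess over $339,600 is $1,144; credit = $1,925 − $1,144 = $781.
Retirement Saver's Credit: $353,900 is below the $355,300 cutoff, so the full $5,575 applies.
Child Tax Credit: income exceeds $345,800 by $8,100, which is 3 full-or-partial $4,000 increments; reduction = 3 × $140 = $420, leaving $7,709.
Total: $781 + $5,575 + $7,709 = $14,065.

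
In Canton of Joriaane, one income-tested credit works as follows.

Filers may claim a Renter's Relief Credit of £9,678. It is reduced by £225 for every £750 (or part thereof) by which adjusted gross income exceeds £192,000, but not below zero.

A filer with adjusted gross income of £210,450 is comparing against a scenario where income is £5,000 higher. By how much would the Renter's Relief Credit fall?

£1,575

At £210,450 — income exceeds £192,000 by £18,450, which is 25 full-or-partial £750 increments; reduction = 25 × £225 = £5,625, leaving £4,053.
At £215,450 — income exceeds £192,000 by £23,450, which is 32 full-or-partial £750 increments; reduction = 32 × £225 = £7,200, leaving £2,478.
Lost: £4,053 − £2,478 = £1,575.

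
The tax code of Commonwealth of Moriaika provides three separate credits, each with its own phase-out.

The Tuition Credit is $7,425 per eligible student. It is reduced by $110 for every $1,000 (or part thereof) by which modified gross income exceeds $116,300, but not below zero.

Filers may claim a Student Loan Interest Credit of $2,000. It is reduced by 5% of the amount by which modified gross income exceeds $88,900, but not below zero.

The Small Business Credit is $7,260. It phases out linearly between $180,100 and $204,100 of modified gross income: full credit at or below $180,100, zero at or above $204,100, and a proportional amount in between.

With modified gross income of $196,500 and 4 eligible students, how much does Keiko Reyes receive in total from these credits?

Tuition Credit: base = 4 × $7,425 = $29,700. income exceeds $116,300 by $80,200, which is 81 full-or-partial $1,000 increments; reduction = 81 × $110 = $8,910, leaving $20,790.
Student Loan Interest Credit: 5% of the $107,600 excess over $88,900 is $5,380 ≥ base, so the credit is $0.
Small Business Credit: $196,500 is $16,400 into a $24,000 phase-out range, leaving 7,600/24,000 of the credit: $7,260 × 7,600/24,000 = $2,299.
Total: $20,790 + $0 + $2,299 = $23,089.

$23,089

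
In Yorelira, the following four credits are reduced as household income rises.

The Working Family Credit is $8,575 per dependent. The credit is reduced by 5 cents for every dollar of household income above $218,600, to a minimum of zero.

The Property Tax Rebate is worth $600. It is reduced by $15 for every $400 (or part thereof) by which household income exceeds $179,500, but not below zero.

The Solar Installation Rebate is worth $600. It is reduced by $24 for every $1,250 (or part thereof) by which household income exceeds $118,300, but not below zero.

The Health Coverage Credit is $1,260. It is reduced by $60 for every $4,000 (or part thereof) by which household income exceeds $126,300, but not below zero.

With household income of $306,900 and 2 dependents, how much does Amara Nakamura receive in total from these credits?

Working Family Credit: base = 2 × $8,575 = $17,150. 5% of the $88,300 excess over $218,600 is $4,415; credit = $17,150 − $4,415 = $12,735.
Property Tax Rebate: income exceeds $179,500 by $127,400 → 319 increments × $15 = $4,785 ≥ base, so the credit is $0.
Solar Installation Rebate: income exceeds $118,300 by $188,600 → 151 increments × $24 = $3,624 ≥ base, so the credit is $0.
Health Coverage Credit: income exceeds $126,300 by $180,600 → 46 increments × $60 = $2,760 ≥ base, so the credit is $0.
Total: $12,735 + $0 + $0 + $0 = $12,735.

$12,735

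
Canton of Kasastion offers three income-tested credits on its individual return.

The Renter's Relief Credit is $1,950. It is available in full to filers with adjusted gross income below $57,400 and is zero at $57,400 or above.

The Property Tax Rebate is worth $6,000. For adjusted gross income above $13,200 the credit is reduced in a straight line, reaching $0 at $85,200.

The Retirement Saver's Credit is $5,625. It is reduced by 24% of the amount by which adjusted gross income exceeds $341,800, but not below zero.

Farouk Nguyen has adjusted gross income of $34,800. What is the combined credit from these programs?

$11,775

Renter's Relief Credit: $34,800 is below the $57,400 cutoff, so the full $1,950 applies.
Property Tax Rebate: $34,800 is $21,600 into a $72,000 phase-out range, leaving 50,400/72,000 of the credit: $6,000 × 50,400/72,000 = $4,200.
Retirement Saver's Credit: $34,800 is at or below the $341,800 threshold, so the full $5,625 applies.
Total: $1,950 + $4,200 + $5,625 = $11,775.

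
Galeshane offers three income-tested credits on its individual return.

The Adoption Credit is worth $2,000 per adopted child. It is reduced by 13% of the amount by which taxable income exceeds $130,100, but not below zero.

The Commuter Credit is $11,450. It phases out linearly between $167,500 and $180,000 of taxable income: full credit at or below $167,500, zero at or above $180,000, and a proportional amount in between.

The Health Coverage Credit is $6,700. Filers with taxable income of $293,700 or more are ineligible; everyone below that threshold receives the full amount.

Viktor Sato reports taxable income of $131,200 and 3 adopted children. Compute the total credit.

Adoption Credit: base = 3 × $2,000 = $6,000. 13% of the $1,100 excess over $130,100 is $143; credit = $6,000 − $143 = $5,857.
Commuter Credit: $131,200 is at or below the $167,500 threshold, so the full $11,450 applies.
Health Coverage Credit: $131,200 is below the $293,700 cutoff, so the full $6,700 applies.
Total: $5,857 + $11,450 + $6,700 = $24,007.

$24,007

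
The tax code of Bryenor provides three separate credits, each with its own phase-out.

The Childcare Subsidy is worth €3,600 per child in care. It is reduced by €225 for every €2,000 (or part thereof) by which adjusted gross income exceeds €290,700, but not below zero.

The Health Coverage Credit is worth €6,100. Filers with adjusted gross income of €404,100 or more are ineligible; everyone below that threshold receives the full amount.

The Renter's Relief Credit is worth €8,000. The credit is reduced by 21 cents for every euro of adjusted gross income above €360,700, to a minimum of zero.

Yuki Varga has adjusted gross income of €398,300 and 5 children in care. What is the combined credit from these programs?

€12,054

Childcare Subsidy: base = 5 × €3,600 = €18,000. income exceeds €290,700 by €107,600, which is 54 full-or-partial €2,000 increments; reduction = 54 × €225 = €12,150, leaving €5,850.
Health Coverage Credit: €398,300 is below the €404,100 cutoff, so the full €6,100 applies.
Renter's Relief Credit: 21% of the €37,600 excess over €360,700 is €7,896; credit = €8,000 − €7,896 = €104.
Total: €5,850 + €6,100 + €104 = €12,054.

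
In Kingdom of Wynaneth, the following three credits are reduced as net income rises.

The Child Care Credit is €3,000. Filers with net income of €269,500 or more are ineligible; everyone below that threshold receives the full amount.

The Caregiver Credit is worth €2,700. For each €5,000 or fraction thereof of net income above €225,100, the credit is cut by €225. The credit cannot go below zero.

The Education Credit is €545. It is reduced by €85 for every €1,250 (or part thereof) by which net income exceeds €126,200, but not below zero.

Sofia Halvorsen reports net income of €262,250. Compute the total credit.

€3,900

Child Care Credit: €262,250 is below the €269,500 cutoff, so the full €3,000 applies.
Caregiver Credit: income exceeds €225,100 by €37,150, which is 8 full-or-partial €5,000 increments; reduction = 8 × €225 = €1,800, leaving €900.
Education Credit: income exceeds €126,200 by €136,050 → 109 increments × €85 = €9,265 ≥ base, so the credit is €0.
Total: €3,000 + €900 + €0 = €3,900.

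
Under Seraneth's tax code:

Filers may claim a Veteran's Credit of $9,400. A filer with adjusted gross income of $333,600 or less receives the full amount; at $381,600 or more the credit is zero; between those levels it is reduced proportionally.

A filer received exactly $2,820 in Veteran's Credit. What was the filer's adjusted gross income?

$367,200

$2,820 is 2,820/9,400 of the full $9,400, so 6,580/9,400 of the $48,000 range has been used: income = $333,600 + $48,000 × 6,580/9,400 = $367,200.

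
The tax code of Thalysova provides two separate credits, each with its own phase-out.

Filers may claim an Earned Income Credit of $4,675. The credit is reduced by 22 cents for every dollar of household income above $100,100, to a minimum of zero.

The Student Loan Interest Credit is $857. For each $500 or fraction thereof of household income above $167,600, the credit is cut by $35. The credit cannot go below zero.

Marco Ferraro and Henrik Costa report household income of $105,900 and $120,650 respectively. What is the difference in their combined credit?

Marco ($105,900): Earned Income Credit: 22% of the $5,800 excess over $100,100 is $1,276; credit = $4,675 − $1,276 = $3,399. Student Loan Interest Credit: $105,900 is at or below the $167,600 threshold, so the full $857 applies. total $3,399 + $857 = $4,256
Henrik ($120,650): Earned Income Credit: 22% of the $20,550 excess over $100,100 is $4,521; credit = $4,675 − $4,521 = $154. Student Loan Interest Credit: $120,650 is at or below the $167,600 threshold, so the full $857 applies. total $154 + $857 = $1,011
Difference: |$4,256 − $1,011| = $3,245.

$3,245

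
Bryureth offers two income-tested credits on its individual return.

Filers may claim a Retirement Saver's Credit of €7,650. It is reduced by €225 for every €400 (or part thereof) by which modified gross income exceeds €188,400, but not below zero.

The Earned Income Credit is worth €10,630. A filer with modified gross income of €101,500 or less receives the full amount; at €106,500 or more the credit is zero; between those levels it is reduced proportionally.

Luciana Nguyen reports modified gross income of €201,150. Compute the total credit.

Retirement Saver's Credit: income exceeds €188,400 by €12,750, which is 32 full-or-partial €400 increments; reduction = 32 × €225 = €7,200, leaving €450.
Earned Income Credit: €201,150 is at or above €106,500, so the credit is €0.
Total: €450 + €0 = €450.

€450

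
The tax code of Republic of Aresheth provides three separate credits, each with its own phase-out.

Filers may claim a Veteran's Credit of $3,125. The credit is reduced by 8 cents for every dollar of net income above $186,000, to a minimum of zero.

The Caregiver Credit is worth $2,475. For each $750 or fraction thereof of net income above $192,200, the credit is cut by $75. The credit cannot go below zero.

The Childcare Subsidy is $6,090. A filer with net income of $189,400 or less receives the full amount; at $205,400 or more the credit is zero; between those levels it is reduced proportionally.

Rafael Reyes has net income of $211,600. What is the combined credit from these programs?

Veteran's Credit: 8% of the $25,600 excess over $186,000 is $2,048; credit = $3,125 − $2,048 = $1,077.
Caregiver Credit: income exceeds $192,200 by $19,400, which is 26 full-or-partial $750 increments; reduction = 26 × $75 = $1,950, leaving $525.
Childcare Subsidy: $211,600 is at or above $205,400, so the credit is $0.
Total: $1,077 + $525 + $0 = $1,602.

$1,602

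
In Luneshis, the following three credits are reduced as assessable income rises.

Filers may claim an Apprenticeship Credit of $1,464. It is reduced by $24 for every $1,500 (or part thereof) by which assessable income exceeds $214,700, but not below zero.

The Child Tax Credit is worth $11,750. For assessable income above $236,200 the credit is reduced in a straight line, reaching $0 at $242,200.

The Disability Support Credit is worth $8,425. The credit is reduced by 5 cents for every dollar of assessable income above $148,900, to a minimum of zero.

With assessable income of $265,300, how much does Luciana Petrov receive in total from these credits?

$3,253

Apprenticeship Credit: income exceeds $214,700 by $50,600, which is 34 full-or-partial $1,500 increments; reduction = 34 × $24 = $816, leaving $648.
Child Tax Credit: $265,300 is at or above $242,200, so the credit is $0.
Disability Support Credit: 5% of the $116,400 excess over $148,900 is $5,820; credit = $8,425 − $5,820 = $2,605.
Total: $648 + $0 + $2,605 = $3,253.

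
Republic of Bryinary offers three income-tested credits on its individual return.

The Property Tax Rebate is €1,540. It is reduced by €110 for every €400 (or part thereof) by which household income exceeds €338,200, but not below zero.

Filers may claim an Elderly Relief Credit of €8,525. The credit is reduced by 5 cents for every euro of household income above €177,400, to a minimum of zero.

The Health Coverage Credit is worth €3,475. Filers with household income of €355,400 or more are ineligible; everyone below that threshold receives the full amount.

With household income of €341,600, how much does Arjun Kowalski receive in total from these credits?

€4,340

Property Tax Rebate: income exceeds €338,200 by €3,400, which is 9 full-or-partial €400 increments; reduction = 9 × €110 = €990, leaving €550.
Elderly Relief Credit: 5% of the €164,200 excess over €177,400 is €8,210; credit = €8,525 − €8,210 = €315.
Health Coverage Credit: €341,600 is below the €355,400 cutoff, so the full €3,475 applies.
Total: €550 + €315 + €3,475 = €4,340.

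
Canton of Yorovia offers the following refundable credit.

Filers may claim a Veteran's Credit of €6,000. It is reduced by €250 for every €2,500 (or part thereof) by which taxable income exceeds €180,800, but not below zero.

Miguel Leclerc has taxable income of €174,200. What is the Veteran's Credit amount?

Veteran's Credit: €174,200 is at or below the €180,800 threshold, so the full €6,000 applies.

€6,000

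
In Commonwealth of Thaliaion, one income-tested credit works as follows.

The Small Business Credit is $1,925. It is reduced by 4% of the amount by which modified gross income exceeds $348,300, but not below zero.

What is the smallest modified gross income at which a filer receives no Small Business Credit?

$396,425

The credit falls by 4% of each dollar above $348,300, so it reaches zero when the excess is $1,925 / 4% = $48,125: income = $348,300 + $48,125 = $396,425.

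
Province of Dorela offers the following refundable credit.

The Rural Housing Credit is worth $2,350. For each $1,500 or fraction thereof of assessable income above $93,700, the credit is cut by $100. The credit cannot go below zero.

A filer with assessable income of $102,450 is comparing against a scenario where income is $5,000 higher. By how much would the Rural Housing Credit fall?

At $102,450 — income exceeds $93,700 by $8,750, which is 6 full-or-partial $1,500 increments; reduction = 6 × $100 = $600, leaving $1,750.
At $107,450 — income exceeds $93,700 by $13,750, which is 10 full-or-partial $1,500 increments; reduction = 10 × $100 = $1,000, leaving $1,350.
Lost: $1,750 − $1,350 = $400.

$400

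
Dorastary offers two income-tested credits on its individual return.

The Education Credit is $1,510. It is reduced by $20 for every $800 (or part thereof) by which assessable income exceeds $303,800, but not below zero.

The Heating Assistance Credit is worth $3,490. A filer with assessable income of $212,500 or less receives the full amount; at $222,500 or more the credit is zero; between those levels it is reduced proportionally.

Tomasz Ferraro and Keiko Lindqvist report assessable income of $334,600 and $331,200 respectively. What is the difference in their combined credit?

Tomasz ($334,600): Education Credit: income exceeds $303,800 by $30,800, which is 39 full-or-partial $800 increments; reduction = 39 × $20 = $780, leaving $730. Heating Assistance Credit: $334,600 is at or above $222,500, so the credit is $0. total $730 + $0 = $730
Keiko ($331,200): Education Credit: income exceeds $303,800 by $27,400, which is 35 full-or-partial $800 increments; reduction = 35 × $20 = $700, leaving $810. Heating Assistance Credit: $331,200 is at or above $222,500, so the credit is $0. total $810 + $0 = $810
Difference: |$730 − $810| = $80.

$80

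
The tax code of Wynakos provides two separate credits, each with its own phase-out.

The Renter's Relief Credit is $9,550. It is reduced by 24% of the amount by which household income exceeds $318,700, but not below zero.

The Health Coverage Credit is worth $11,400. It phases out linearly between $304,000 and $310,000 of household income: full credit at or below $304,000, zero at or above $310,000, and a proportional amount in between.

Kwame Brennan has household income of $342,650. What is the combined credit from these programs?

Renter's Relief Credit: 24% of the $23,950 excess over $318,700 is $5,748; credit = $9,550 − $5,748 = $3,802.
Health Coverage Credit: $342,650 is at or above $310,000, so the credit is $0.
Total: $3,802 + $0 = $3,802.

$3,802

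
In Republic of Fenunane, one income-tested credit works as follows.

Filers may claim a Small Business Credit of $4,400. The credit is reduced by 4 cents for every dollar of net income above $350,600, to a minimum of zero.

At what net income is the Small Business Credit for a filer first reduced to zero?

$460,600

The credit falls by 4% of each dollar above $350,600, so it reaches zero when the excess is $4,400 / 4% = $110,000: income = $350,600 + $110,000 = $460,600.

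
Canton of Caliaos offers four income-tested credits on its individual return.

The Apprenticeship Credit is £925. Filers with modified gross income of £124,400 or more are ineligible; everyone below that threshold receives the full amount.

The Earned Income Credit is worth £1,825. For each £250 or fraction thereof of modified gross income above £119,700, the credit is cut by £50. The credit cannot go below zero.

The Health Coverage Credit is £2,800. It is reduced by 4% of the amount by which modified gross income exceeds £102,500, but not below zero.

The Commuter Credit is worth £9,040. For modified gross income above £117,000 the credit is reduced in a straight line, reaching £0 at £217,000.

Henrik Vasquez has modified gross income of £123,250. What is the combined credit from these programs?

£12,445

Apprenticeship Credit: £123,250 is below the £124,400 cutoff, so the full £925 applies.
Earned Income Credit: income exceeds £119,700 by £3,550, which is 15 full-or-partial £250 increments; reduction = 15 × £50 = £750, leaving £1,075.
Health Coverage Credit: 4% of the £20,750 excess over £102,500 is £830; credit = £2,800 − £830 = £1,970.
Commuter Credit: £123,250 is £6,250 into a £100,000 phase-out range, leaving 93,750/100,000 of the credit: £9,040 × 93,750/100,000 = £8,475.
Total: £925 + £1,075 + £1,970 + £8,475 = £12,445.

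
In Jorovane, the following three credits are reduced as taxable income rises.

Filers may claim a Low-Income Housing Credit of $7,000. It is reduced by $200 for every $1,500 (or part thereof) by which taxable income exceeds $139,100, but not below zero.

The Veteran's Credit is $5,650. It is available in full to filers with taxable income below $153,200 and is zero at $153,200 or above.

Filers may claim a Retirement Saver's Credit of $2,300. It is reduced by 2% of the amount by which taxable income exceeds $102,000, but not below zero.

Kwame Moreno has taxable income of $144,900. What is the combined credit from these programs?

Low-Income Housing Credit: income exceeds $139,100 by $5,800, which is 4 full-or-partial $1,500 increments; reduction = 4 × $200 = $800, leaving $6,200.
Veteran's Credit: $144,900 is below the $153,200 cutoff, so the full $5,650 applies.
Retirement Saver's Credit: 2% of the $42,900 excess over $102,000 is $858; credit = $2,300 − $858 = $1,442.
Total: $6,200 + $5,650 + $1,442 = $13,292.

$13,292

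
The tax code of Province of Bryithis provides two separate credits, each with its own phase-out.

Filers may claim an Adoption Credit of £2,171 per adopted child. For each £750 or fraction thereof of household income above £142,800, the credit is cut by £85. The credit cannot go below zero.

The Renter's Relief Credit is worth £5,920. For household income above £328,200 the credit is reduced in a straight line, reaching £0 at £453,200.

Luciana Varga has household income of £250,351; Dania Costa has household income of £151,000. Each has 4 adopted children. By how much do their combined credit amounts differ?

£7,749

Luciana (£250,351): Adoption Credit: base = 4 × £2,171 = £8,684. income exceeds £142,800 by £107,551 → 144 increments × £85 = £12,240 ≥ base, so the credit is £0. Renter's Relief Credit: £250,351 is at or below the £328,200 threshold, so the full £5,920 applies. total £0 + £5,920 = £5,920
Dania (£151,000): Adoption Credit: base = 4 × £2,171 = £8,684. income exceeds £142,800 by £8,200, which is 11 full-or-partial £750 increments; reduction = 11 × £85 = £935, leaving £7,749. Renter's Relief Credit: £151,000 is at or below the £328,200 threshold, so the full £5,920 applies. total £7,749 + £5,920 = £13,669
Difference: |£5,920 − £13,669| = £7,749.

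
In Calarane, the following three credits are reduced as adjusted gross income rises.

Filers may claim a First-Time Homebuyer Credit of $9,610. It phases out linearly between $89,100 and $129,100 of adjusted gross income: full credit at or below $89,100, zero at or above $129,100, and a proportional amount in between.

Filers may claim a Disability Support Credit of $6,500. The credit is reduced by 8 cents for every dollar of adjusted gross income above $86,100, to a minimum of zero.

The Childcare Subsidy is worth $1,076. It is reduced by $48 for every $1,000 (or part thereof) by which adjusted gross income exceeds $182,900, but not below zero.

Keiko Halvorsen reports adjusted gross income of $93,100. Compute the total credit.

$15,665

First-Time Homebuyer Credit: $93,100 is $4,000 into a $40,000 phase-out range, leaving 36,000/40,000 of the credit: $9,610 × 36,000/40,000 = $8,649.
Disability Support Credit: 8% of the $7,000 excess over $86,100 is $560; credit = $6,500 − $560 = $5,940.
Childcare Subsidy: $93,100 is at or below the $182,900 threshold, so the full $1,076 applies.
Total: $8,649 + $5,940 + $1,076 = $15,665.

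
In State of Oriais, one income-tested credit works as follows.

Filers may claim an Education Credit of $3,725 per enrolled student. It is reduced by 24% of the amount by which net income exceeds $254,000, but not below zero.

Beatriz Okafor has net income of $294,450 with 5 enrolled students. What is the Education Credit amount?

Education Credit: base = 5 × $3,725 = $18,625. 24% of the $40,450 excess over $254,000 is $9,708; credit = $18,625 − $9,708 = $8,917.

$8,917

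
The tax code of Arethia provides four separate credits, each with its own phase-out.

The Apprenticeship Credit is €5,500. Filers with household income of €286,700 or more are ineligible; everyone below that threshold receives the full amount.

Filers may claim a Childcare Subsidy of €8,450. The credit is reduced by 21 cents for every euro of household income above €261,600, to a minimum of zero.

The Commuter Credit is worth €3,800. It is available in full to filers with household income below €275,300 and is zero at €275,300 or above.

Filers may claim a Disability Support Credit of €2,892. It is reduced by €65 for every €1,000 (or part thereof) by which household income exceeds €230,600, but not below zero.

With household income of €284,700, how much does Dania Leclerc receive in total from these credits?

Apprenticeship Credit: €284,700 is below the €286,700 cutoff, so the full €5,500 applies.
Childcare Subsidy: 21% of the €23,100 excess over €261,600 is €4,851; credit = €8,450 − €4,851 = €3,599.
Commuter Credit: €284,700 meets or exceeds the €275,300 cutoff, so the credit is €0.
Disability Support Credit: income exceeds €230,600 by €54,100 → 55 increments × €65 = €3,575 ≥ base, so the credit is €0.
Total: €5,500 + €3,599 + €0 + €0 = €9,099.

€9,099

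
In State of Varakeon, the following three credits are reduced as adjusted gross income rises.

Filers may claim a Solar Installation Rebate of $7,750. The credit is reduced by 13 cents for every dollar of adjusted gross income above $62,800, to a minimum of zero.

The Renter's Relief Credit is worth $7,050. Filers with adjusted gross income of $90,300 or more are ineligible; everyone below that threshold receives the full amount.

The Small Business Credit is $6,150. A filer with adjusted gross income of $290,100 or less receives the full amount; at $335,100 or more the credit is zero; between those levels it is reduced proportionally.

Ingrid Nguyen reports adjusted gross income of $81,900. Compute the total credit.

Solar Installation Rebate: 13% of the $19,100 excess over $62,800 is $2,483; credit = $7,750 − $2,483 = $5,267.
Renter's Relief Credit: $81,900 is below the $90,300 cutoff, so the full $7,050 applies.
Small Business Credit: $81,900 is at or below the $290,100 threshold, so the full $6,150 applies.
Total: $5,267 + $7,050 + $6,150 = $18,467.

$18,467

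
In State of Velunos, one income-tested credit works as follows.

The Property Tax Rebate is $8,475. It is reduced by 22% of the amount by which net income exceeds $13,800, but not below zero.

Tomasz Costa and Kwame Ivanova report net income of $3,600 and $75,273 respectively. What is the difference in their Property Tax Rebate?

Tomasz ($3,600): Property Tax Rebate: $3,600 is at or below the $13,800 threshold, so the full $8,475 applies.
Kwame ($75,273): Property Tax Rebate: 22% of the $61,473 excess over $13,800 is $13,524.06 ≥ base, so the credit is $0.
Difference: |$8,475 − $0| = $8,475.

$8,475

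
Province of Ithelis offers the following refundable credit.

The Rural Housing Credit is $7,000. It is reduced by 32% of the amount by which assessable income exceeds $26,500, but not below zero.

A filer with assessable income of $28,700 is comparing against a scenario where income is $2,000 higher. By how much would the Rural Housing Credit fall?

$640

At $28,700 — 32% of the $2,200 excess over $26,500 is $704; credit = $7,000 − $704 = $6,296.
At $30,700 — 32% of the $4,200 excess over $26,500 is $1,344; credit = $7,000 − $1,344 = $5,656.
Lost: $6,296 − $5,656 = $640.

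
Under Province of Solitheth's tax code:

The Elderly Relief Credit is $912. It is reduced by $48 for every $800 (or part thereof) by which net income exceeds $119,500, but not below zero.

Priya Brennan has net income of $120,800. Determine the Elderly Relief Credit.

$816

Elderly Relief Credit: income exceeds $119,500 by $1,300, which is 2 full-or-partial $800 increments; reduction = 2 × $48 = $96, leaving $816.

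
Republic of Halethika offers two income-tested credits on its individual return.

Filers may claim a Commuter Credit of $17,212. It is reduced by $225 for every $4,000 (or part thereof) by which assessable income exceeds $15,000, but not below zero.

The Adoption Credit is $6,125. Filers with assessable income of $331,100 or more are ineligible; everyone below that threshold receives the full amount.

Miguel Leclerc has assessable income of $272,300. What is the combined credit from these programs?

Commuter Credit: income exceeds $15,000 by $257,300, which is 65 full-or-partial $4,000 increments; reduction = 65 × $225 = $14,625, leaving $2,587.
Adoption Credit: $272,300 is below the $331,100 cutoff, so the full $6,125 applies.
Total: $2,587 + $6,125 = $8,712.

$8,712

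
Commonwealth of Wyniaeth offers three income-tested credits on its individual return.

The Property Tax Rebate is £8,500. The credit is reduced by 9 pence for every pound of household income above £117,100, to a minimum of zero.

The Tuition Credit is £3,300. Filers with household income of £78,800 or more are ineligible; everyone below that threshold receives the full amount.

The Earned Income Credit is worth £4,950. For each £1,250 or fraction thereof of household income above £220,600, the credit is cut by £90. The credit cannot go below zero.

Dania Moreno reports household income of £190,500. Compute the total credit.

Property Tax Rebate: 9% of the £73,400 excess over £117,100 is £6,606; credit = £8,500 − £6,606 = £1,894.
Tuition Credit: £190,500 meets or exceeds the £78,800 cutoff, so the credit is £0.
Earned Income Credit: £190,500 is at or below the £220,600 threshold, so the full £4,950 applies.
Total: £1,894 + £0 + £4,950 = £6,844.

£6,844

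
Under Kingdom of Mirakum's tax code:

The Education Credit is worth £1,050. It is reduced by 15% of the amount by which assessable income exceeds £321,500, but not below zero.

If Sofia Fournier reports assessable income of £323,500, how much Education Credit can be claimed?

Education Credit: 15% of the £2,000 excess over £321,500 is £300; credit = £1,050 − £300 = £750.

£750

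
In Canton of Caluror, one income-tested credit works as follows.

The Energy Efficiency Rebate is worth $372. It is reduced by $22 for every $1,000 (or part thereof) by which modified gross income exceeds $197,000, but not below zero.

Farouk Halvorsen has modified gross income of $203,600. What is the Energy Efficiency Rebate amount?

$218

Energy Efficiency Rebate: income exceeds $197,000 by $6,600, which is 7 full-or-partial $1,000 increments; reduction = 7 × $22 = $154, leaving $218.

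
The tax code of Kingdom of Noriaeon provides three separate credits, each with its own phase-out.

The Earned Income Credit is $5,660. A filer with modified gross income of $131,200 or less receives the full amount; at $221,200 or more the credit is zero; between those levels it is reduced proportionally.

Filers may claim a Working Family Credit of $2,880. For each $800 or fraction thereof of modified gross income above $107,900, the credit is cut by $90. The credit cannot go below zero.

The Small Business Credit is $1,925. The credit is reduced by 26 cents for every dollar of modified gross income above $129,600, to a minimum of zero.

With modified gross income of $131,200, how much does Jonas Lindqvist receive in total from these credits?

Earned Income Credit: $131,200 is at or below the $131,200 threshold, so the full $5,660 applies.
Working Family Credit: income exceeds $107,900 by $23,300, which is 30 full-or-partial $800 increments; reduction = 30 × $90 = $2,700, leaving $180.
Small Business Credit: 26% of the $1,600 excess over $129,600 is $416; credit = $1,925 − $416 = $1,509.
Total: $5,660 + $180 + $1,509 = $7,349.

$7,349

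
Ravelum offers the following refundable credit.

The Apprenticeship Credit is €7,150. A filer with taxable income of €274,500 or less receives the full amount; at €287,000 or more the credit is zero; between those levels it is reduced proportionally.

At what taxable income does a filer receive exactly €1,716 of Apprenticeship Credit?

€284,000

€1,716 is 1,716/7,150 of the full €7,150, so 5,434/7,150 of the €12,500 range has been used: income = €274,500 + €12,500 × 5,434/7,150 = €284,000.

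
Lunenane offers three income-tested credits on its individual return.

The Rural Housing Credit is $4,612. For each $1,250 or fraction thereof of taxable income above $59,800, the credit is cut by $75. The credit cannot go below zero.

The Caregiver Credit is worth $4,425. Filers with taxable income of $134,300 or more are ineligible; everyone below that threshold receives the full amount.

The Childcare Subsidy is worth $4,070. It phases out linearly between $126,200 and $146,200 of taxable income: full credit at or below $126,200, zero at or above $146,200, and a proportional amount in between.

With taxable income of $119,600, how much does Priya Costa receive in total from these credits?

Rural Housing Credit: income exceeds $59,800 by $59,800, which is 48 full-or-partial $1,250 increments; reduction = 48 × $75 = $3,600, leaving $1,012.
Caregiver Credit: $119,600 is below the $134,300 cutoff, so the full $4,425 applies.
Childcare Subsidy: $119,600 is at or below the $126,200 threshold, so the full $4,070 applies.
Total: $1,012 + $4,425 + $4,070 = $9,507.

$9,507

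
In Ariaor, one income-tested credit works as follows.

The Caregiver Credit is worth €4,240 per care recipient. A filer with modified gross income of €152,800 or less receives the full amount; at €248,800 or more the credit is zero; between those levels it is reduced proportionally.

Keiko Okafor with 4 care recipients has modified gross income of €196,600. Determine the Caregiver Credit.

€9,222

Caregiver Credit: base = 4 × €4,240 = €16,960. €196,600 is €43,800 into a €96,000 phase-out range, leaving 52,200/96,000 of the credit: €16,960 × 52,200/96,000 = €9,222.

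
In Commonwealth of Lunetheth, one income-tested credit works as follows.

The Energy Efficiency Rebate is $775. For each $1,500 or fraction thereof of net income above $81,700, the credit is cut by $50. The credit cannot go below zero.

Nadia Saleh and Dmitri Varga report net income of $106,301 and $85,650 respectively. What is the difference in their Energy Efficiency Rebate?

Nadia ($106,301): Energy Efficiency Rebate: income exceeds $81,700 by $24,601 → 17 increments × $50 = $850 ≥ base, so the credit is $0.
Dmitri ($85,650): Energy Efficiency Rebate: income exceeds $81,700 by $3,950, which is 3 full-or-partial $1,500 increments; reduction = 3 × $50 = $150, leaving $625.
Difference: |$0 − $625| = $625.

$625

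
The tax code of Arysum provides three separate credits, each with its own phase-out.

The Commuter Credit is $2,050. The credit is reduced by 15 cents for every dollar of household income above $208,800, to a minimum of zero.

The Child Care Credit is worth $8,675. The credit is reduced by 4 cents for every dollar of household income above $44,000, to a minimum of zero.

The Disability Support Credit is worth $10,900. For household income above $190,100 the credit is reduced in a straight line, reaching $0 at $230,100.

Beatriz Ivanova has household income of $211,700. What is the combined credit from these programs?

Commuter Credit: 15% of the $2,900 excess over $208,800 is $435; credit = $2,050 − $435 = $1,615.
Child Care Credit: 4% of the $167,700 excess over $44,000 is $6,708; credit = $8,675 − $6,708 = $1,967.
Disability Support Credit: $211,700 is $21,600 into a $40,000 phase-out range, leaving 18,400/40,000 of the credit: $10,900 × 18,400/40,000 = $5,014.
Total: $1,615 + $1,967 + $5,014 = $8,596.

$8,596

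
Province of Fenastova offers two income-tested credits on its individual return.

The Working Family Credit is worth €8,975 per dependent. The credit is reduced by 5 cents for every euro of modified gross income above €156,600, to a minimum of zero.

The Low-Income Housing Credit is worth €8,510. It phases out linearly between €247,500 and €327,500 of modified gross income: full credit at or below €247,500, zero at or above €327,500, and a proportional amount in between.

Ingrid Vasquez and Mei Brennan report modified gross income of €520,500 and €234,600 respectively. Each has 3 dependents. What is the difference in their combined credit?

Ingrid (€520,500): Working Family Credit: base = 3 × €8,975 = €26,925. 5% of the €363,900 excess over €156,600 is €18,195; credit = €26,925 − €18,195 = €8,730. Low-Income Housing Credit: €520,500 is at or above €327,500, so the credit is €0. total €8,730 + €0 = €8,730
Mei (€234,600): Working Family Credit: base = 3 × €8,975 = €26,925. 5% of the €78,000 excess over €156,600 is €3,900; credit = €26,925 − €3,900 = €23,025. Low-Income Housing Credit: €234,600 is at or below the €247,500 threshold, so the full €8,510 applies. total €23,025 + €8,510 = €31,535
Difference: |€8,730 − €31,535| = €22,805.

€22,805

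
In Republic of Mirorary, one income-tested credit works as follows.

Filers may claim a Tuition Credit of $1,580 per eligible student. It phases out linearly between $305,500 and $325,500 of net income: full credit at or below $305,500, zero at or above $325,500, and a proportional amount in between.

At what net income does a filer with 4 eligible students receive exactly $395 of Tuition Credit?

$324,250

Full credit = 4 × $1,580 = $6,320.
$395 is 395/6,320 of the full $6,320, so 5,925/6,320 of the $20,000 range has been used: income = $305,500 + $20,000 × 5,925/6,320 = $324,250.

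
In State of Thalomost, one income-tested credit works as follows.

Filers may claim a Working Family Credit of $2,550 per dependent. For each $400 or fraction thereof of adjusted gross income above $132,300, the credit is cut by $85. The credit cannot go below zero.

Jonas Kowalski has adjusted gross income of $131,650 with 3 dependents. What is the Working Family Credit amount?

Working Family Credit: base = 3 × $2,550 = $7,650. $131,650 is at or below the $132,300 threshold, so the full $7,650 applies.

$7,650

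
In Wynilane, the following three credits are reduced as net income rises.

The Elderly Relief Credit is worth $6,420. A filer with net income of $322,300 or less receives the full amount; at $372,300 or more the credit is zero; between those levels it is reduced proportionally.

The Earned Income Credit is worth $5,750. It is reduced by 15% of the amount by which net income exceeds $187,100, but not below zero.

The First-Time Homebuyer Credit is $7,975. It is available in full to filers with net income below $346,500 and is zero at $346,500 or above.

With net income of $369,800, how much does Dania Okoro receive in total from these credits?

Elderly Relief Credit: $369,800 is $47,500 into a $50,000 phase-out range, leaving 2,500/50,000 of the credit: $6,420 × 2,500/50,000 = $321.
Earned Income Credit: 15% of the $182,700 excess over $187,100 is $27,405 ≥ base, so the credit is $0.
First-Time Homebuyer Credit: $369,800 meets or exceeds the $346,500 cutoff, so the credit is $0.
Total: $321 + $0 + $0 = $321.

$321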